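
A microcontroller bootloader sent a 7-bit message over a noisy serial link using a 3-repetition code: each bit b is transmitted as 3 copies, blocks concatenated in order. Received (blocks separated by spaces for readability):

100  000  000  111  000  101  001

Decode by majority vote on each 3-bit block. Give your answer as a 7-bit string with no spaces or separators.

Block 1 (100): 1 one → 0
Block 2 (000): 0 ones → 0
Block 3 (000): 0 ones → 0
Block 4 (111): 3 ones → 1
Block 5 (000): 0 ones → 0
Block 6 (101): 2 ones → 1
Block 7 (001): 1 one → 0

0001010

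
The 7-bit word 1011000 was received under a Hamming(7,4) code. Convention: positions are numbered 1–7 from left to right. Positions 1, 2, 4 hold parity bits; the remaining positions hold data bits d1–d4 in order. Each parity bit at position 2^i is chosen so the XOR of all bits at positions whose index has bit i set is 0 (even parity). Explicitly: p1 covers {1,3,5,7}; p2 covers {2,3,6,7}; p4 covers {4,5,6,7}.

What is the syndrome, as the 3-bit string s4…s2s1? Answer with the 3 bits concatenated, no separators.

110

s1 (pos 1,3,5,7): 1⊕1⊕0⊕0 = 0
s2 (pos 2,3,6,7): 0⊕1⊕0⊕0 = 1
s4 (pos 4,5,6,7): 1⊕0⊕0⊕0 = 1
Syndrome s4…s1 = 110 → error at position 6.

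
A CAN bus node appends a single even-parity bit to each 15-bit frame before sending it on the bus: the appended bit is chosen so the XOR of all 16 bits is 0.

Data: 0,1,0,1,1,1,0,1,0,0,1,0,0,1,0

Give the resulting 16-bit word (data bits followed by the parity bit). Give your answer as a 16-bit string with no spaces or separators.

0101110100100101

XOR of the 15 data bits: 0⊕1⊕0⊕1⊕1⊕1⊕0⊕1⊕0⊕0⊕1⊕0⊕0⊕1⊕0 = 1
Parity bit = 1 (so all 16 bits XOR to 0).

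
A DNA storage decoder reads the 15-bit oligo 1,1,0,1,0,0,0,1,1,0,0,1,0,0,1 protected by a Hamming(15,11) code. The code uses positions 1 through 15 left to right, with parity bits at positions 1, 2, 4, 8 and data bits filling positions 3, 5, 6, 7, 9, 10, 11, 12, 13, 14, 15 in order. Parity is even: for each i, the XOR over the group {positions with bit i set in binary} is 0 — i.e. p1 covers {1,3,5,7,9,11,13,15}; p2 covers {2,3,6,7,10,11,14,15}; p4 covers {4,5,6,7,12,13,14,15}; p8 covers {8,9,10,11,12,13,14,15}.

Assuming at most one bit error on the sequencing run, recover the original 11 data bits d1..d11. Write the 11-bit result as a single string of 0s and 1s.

s1 (pos 1,3,5,7,9,11,13,15): 1⊕0⊕0⊕0⊕1⊕0⊕0⊕1 = 1
s2 (pos 2,3,6,7,10,11,14,15): 1⊕0⊕0⊕0⊕0⊕0⊕0⊕1 = 0
s4 (pos 4,5,6,7,12,13,14,15): 1⊕0⊕0⊕0⊕1⊕0⊕0⊕1 = 1
s8 (pos 8,9,10,11,12,13,14,15): 1⊕1⊕0⊕0⊕1⊕0⊕0⊕1 = 0
Syndrome s8…s1 = 0101 → error at position 5.
Flip position 5: 110100011001001 → 110110011001001
Read data bits from positions 3,5,6,7,9,10,11,12,13,14,15: 01001001001

01001001001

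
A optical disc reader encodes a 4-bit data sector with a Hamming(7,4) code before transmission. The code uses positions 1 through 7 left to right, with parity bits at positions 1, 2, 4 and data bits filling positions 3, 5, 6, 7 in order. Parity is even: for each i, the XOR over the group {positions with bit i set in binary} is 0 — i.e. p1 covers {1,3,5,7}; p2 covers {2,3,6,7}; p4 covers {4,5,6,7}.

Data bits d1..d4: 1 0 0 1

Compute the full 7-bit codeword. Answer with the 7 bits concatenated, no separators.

0011001

Place data at non-parity positions: p1 p2 1 p4 0 0 1
p1 (pos 1,3,5,7): XOR of data positions = 1⊕0⊕1 = 0
p2 (pos 2,3,6,7): XOR of data positions = 1⊕0⊕1 = 0
p4 (pos 4,5,6,7): XOR of data positions = 0⊕0⊕1 = 1
Codeword: 0011001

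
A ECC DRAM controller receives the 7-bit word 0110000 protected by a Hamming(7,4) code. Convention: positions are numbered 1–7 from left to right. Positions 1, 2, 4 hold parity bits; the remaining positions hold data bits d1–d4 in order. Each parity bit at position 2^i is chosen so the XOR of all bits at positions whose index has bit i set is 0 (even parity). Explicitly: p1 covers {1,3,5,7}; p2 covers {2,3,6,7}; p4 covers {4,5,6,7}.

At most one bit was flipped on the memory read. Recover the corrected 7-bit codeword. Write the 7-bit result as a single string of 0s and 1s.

1110000

s1 (pos 1,3,5,7): 0⊕1⊕0⊕0 = 1
s2 (pos 2,3,6,7): 1⊕1⊕0⊕0 = 0
s4 (pos 4,5,6,7): 0⊕0⊕0⊕0 = 0
Syndrome s4…s1 = 001 → error at position 1.
Flip position 1: 0110000 → 1110000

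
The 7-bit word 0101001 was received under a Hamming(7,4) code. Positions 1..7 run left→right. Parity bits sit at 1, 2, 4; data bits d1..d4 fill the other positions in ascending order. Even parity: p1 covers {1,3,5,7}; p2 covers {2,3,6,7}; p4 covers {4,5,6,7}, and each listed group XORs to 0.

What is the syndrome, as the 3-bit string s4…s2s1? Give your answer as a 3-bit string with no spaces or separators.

s1 (pos 1,3,5,7): 0⊕0⊕0⊕1 = 1
s2 (pos 2,3,6,7): 1⊕0⊕0⊕1 = 0
s4 (pos 4,5,6,7): 1⊕0⊕0⊕1 = 0
Syndrome s4…s1 = 001 → error at position 1.

001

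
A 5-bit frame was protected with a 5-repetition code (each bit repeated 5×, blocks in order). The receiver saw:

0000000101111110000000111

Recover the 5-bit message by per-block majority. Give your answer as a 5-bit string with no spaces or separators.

Block 1 (00000): 0 ones → 0
Block 2 (00101): 2 ones → 0
Block 3 (11111): 5 ones → 1
Block 4 (00000): 0 ones → 0
Block 5 (00111): 3 ones → 1

00101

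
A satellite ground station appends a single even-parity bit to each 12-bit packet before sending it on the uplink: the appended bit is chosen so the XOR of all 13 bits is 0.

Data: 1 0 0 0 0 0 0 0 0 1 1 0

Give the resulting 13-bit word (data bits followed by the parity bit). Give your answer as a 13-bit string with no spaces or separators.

1000000001101

XOR of the 12 data bits: 1⊕0⊕0⊕0⊕0⊕0⊕0⊕0⊕0⊕1⊕1⊕0 = 1
Parity bit = 1 (so all 13 bits XOR to 0).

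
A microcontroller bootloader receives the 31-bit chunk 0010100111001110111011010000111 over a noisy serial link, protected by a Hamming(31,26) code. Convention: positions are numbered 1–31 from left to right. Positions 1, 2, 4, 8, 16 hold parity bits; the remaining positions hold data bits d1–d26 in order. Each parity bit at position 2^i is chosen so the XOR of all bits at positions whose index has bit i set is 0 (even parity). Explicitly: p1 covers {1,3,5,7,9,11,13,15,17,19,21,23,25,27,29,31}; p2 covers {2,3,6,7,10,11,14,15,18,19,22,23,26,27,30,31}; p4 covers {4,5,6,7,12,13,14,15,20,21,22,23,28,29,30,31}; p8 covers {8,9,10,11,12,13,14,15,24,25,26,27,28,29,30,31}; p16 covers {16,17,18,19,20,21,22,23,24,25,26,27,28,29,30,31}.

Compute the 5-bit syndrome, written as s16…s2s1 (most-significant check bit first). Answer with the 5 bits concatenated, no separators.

s1 (pos 1,3,5,7,9,11,13,15,17,19,21,23,25,27,29,31): 0⊕1⊕1⊕0⊕1⊕0⊕1⊕1⊕1⊕1⊕1⊕0⊕0⊕0⊕1⊕1 = 0
s2 (pos 2,3,6,7,10,11,14,15,18,19,22,23,26,27,30,31): 0⊕1⊕0⊕0⊕1⊕0⊕1⊕1⊕1⊕1⊕1⊕0⊕0⊕0⊕1⊕1 = 1
s4 (pos 4,5,6,7,12,13,14,15,20,21,22,23,28,29,30,31): 0⊕1⊕0⊕0⊕0⊕1⊕1⊕1⊕0⊕1⊕1⊕0⊕0⊕1⊕1⊕1 = 1
s8 (pos 8,9,10,11,12,13,14,15,24,25,26,27,28,29,30,31): 1⊕1⊕1⊕0⊕0⊕1⊕1⊕1⊕1⊕0⊕0⊕0⊕0⊕1⊕1⊕1 = 0
s16 (pos 16,17,18,19,20,21,22,23,24,25,26,27,28,29,30,31): 0⊕1⊕1⊕1⊕0⊕1⊕1⊕0⊕1⊕0⊕0⊕0⊕0⊕1⊕1⊕1 = 1
Syndrome s16…s1 = 10110 → error at position 22.

10110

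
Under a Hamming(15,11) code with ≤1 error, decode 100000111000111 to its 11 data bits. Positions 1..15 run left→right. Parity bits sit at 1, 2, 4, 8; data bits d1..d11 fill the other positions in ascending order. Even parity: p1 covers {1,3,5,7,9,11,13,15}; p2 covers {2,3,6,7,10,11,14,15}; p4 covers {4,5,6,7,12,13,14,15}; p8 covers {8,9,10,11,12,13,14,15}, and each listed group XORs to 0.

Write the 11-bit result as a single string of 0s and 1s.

00011010111

s1 (pos 1,3,5,7,9,11,13,15): 1⊕0⊕0⊕1⊕1⊕0⊕1⊕1 = 1
s2 (pos 2,3,6,7,10,11,14,15): 0⊕0⊕0⊕1⊕0⊕0⊕1⊕1 = 1
s4 (pos 4,5,6,7,12,13,14,15): 0⊕0⊕0⊕1⊕0⊕1⊕1⊕1 = 0
s8 (pos 8,9,10,11,12,13,14,15): 1⊕1⊕0⊕0⊕0⊕1⊕1⊕1 = 1
Syndrome s8…s1 = 1011 → error at position 11.
Flip position 11: 100000111000111 → 100000111010111
Read data bits from positions 3,5,6,7,9,10,11,12,13,14,15: 00011010111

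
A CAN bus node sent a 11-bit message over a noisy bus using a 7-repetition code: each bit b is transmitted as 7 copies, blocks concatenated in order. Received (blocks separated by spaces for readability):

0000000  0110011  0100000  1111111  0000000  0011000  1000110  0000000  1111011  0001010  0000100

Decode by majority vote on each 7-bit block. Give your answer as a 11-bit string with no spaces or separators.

Block 1 (0000000): 0 ones → 0
Block 2 (0110011): 4 ones → 1
Block 3 (0100000): 1 one → 0
Block 4 (1111111): 7 ones → 1
Block 5 (0000000): 0 ones → 0
Block 6 (0011000): 2 ones → 0
Block 7 (1000110): 3 ones → 0
Block 8 (0000000): 0 ones → 0
Block 9 (1111011): 6 ones → 1
Block 10 (0001010): 2 ones → 0
Block 11 (0000100): 1 one → 0

01010000100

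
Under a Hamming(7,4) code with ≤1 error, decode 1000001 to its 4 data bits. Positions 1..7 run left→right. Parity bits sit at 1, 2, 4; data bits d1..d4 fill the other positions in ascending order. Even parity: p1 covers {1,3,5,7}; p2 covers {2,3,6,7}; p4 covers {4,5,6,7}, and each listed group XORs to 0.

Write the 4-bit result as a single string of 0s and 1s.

0011

s1 (pos 1,3,5,7): 1⊕0⊕0⊕1 = 0
s2 (pos 2,3,6,7): 0⊕0⊕0⊕1 = 1
s4 (pos 4,5,6,7): 0⊕0⊕0⊕1 = 1
Syndrome s4…s1 = 110 → error at position 6.
Flip position 6: 1000001 → 1000011
Read data bits from positions 3,5,6,7: 0011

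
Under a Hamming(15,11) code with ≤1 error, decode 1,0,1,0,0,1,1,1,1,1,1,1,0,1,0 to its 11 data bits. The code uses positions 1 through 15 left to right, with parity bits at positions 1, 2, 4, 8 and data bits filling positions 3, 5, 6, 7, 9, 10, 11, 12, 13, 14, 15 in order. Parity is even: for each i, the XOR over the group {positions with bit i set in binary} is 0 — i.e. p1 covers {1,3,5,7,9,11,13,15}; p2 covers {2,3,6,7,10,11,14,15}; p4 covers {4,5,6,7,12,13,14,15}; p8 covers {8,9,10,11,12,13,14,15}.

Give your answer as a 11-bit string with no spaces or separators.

s1 (pos 1,3,5,7,9,11,13,15): 1⊕1⊕0⊕1⊕1⊕1⊕0⊕0 = 1
s2 (pos 2,3,6,7,10,11,14,15): 0⊕1⊕1⊕1⊕1⊕1⊕1⊕0 = 0
s4 (pos 4,5,6,7,12,13,14,15): 0⊕0⊕1⊕1⊕1⊕0⊕1⊕0 = 0
s8 (pos 8,9,10,11,12,13,14,15): 1⊕1⊕1⊕1⊕1⊕0⊕1⊕0 = 0
Syndrome s8…s1 = 0001 → error at position 1.
Flip position 1: 101001111111010 → 001001111111010
Read data bits from positions 3,5,6,7,9,10,11,12,13,14,15: 10111111010

10111111010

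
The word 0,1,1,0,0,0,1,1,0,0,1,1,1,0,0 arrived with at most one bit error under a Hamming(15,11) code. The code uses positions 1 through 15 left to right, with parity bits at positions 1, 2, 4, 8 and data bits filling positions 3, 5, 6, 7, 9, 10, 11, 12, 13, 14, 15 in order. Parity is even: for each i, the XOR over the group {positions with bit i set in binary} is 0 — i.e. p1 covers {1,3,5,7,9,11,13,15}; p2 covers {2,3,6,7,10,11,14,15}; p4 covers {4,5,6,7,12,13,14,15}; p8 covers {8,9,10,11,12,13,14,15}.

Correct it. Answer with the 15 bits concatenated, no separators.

s1 (pos 1,3,5,7,9,11,13,15): 0⊕1⊕0⊕1⊕0⊕1⊕1⊕0 = 0
s2 (pos 2,3,6,7,10,11,14,15): 1⊕1⊕0⊕1⊕0⊕1⊕0⊕0 = 0
s4 (pos 4,5,6,7,12,13,14,15): 0⊕0⊕0⊕1⊕1⊕1⊕0⊕0 = 1
s8 (pos 8,9,10,11,12,13,14,15): 1⊕0⊕0⊕1⊕1⊕1⊕0⊕0 = 0
Syndrome s8…s1 = 0100 → error at position 4.
Flip position 4: 011000110011100 → 011100110011100

011100110011100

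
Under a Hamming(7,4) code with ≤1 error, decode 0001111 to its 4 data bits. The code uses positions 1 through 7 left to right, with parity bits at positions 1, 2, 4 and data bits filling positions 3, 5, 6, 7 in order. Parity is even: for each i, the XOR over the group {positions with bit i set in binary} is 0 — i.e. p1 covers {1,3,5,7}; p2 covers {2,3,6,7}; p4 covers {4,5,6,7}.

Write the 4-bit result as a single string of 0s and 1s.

s1 (pos 1,3,5,7): 0⊕0⊕1⊕1 = 0
s2 (pos 2,3,6,7): 0⊕0⊕1⊕1 = 0
s4 (pos 4,5,6,7): 1⊕1⊕1⊕1 = 0
Syndrome s4…s1 = 000 → no error.
Read data bits from positions 3,5,6,7: 0111

0111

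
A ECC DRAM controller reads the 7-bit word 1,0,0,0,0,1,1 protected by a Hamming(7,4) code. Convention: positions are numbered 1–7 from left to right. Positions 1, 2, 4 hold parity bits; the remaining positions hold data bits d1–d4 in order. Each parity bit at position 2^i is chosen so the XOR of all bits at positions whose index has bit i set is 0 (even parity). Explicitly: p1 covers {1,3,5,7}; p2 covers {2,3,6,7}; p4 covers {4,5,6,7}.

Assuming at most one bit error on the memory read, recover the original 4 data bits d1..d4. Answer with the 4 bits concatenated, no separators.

s1 (pos 1,3,5,7): 1⊕0⊕0⊕1 = 0
s2 (pos 2,3,6,7): 0⊕0⊕1⊕1 = 0
s4 (pos 4,5,6,7): 0⊕0⊕1⊕1 = 0
Syndrome s4…s1 = 000 → no error.
Read data bits from positions 3,5,6,7: 0011

0011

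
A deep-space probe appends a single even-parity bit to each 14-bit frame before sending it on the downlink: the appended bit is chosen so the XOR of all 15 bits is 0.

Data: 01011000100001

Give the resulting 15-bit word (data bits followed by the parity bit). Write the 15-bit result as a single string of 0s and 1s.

XOR of the 14 data bits: 0⊕1⊕0⊕1⊕1⊕0⊕0⊕0⊕1⊕0⊕0⊕0⊕0⊕1 = 1
Parity bit = 1 (so all 15 bits XOR to 0).

010110001000011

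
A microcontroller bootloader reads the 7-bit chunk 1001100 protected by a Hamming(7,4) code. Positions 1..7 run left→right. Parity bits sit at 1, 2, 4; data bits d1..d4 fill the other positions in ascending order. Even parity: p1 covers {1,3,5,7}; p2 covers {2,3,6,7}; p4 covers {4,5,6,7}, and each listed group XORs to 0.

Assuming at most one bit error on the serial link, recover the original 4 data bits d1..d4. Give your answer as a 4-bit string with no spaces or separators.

s1 (pos 1,3,5,7): 1⊕0⊕1⊕0 = 0
s2 (pos 2,3,6,7): 0⊕0⊕0⊕0 = 0
s4 (pos 4,5,6,7): 1⊕1⊕0⊕0 = 0
Syndrome s4…s1 = 000 → no error.
Read data bits from positions 3,5,6,7: 0100

0100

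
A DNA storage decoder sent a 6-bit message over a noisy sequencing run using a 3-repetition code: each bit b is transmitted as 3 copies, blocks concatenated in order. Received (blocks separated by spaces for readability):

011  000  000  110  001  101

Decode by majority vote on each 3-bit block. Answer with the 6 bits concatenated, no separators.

Block 1 (011): 2 ones → 1
Block 2 (000): 0 ones → 0
Block 3 (000): 0 ones → 0
Block 4 (110): 2 ones → 1
Block 5 (001): 1 one → 0
Block 6 (101): 2 ones → 1

100101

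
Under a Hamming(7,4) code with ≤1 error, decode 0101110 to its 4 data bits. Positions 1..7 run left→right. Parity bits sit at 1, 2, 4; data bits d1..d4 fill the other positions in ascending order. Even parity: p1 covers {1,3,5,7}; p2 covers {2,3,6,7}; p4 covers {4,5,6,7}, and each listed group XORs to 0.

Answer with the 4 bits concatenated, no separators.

s1 (pos 1,3,5,7): 0⊕0⊕1⊕0 = 1
s2 (pos 2,3,6,7): 1⊕0⊕1⊕0 = 0
s4 (pos 4,5,6,7): 1⊕1⊕1⊕0 = 1
Syndrome s4…s1 = 101 → error at position 5.
Flip position 5: 0101110 → 0101010
Read data bits from positions 3,5,6,7: 0010

0010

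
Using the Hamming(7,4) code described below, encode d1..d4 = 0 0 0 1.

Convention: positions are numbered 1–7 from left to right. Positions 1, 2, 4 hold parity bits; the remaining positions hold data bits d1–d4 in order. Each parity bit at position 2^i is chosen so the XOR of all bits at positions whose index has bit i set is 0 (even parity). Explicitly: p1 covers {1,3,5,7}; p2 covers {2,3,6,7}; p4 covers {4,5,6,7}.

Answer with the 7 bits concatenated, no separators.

1101001

Place data at non-parity positions: p1 p2 0 p4 0 0 1
p1 (pos 1,3,5,7): XOR of data positions = 0⊕0⊕1 = 1
p2 (pos 2,3,6,7): XOR of data positions = 0⊕0⊕1 = 1
p4 (pos 4,5,6,7): XOR of data positions = 0⊕0⊕1 = 1
Codeword: 1101001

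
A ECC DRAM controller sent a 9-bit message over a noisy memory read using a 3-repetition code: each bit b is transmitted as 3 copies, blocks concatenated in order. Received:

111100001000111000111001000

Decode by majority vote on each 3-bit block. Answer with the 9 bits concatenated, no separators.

Block 1 (111): 3 ones → 1
Block 2 (100): 1 one → 0
Block 3 (001): 1 one → 0
Block 4 (000): 0 ones → 0
Block 5 (111): 3 ones → 1
Block 6 (000): 0 ones → 0
Block 7 (111): 3 ones → 1
Block 8 (001): 1 one → 0
Block 9 (000): 0 ones → 0

100010100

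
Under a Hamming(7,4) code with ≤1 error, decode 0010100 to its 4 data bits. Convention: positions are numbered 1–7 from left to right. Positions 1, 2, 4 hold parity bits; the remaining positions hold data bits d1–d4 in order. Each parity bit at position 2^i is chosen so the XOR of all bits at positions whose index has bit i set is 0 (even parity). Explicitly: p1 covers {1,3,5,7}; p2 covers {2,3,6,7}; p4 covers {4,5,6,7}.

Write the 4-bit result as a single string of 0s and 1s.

s1 (pos 1,3,5,7): 0⊕1⊕1⊕0 = 0
s2 (pos 2,3,6,7): 0⊕1⊕0⊕0 = 1
s4 (pos 4,5,6,7): 0⊕1⊕0⊕0 = 1
Syndrome s4…s1 = 110 → error at position 6.
Flip position 6: 0010100 → 0010110
Read data bits from positions 3,5,6,7: 1110

1110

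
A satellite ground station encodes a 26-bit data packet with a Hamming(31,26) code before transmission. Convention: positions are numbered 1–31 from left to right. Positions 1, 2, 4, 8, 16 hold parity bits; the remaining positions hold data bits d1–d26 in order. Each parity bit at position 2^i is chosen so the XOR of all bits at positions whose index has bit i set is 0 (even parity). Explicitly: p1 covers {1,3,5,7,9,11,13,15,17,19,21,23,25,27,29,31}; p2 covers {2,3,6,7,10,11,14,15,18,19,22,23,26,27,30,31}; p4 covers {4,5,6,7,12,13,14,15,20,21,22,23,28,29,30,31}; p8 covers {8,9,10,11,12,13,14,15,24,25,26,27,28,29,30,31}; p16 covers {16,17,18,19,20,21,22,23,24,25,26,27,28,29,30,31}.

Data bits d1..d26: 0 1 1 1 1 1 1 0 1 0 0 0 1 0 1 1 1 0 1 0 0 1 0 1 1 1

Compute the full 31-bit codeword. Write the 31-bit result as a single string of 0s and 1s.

Place data at non-parity positions: p1 p2 0 p4 1 1 1 p8 1 1 1 0 1 0 0 p16 0 1 0 1 1 1 0 1 0 0 1 0 1 1 1
p1 (pos 1,3,5,7,9,11,13,15,17,19,21,23,25,27,29,31): XOR of data positions = 0⊕1⊕1⊕1⊕1⊕1⊕0⊕0⊕0⊕1⊕0⊕0⊕1⊕1⊕1 = 1
p2 (pos 2,3,6,7,10,11,14,15,18,19,22,23,26,27,30,31): XOR of data positions = 0⊕1⊕1⊕1⊕1⊕0⊕0⊕1⊕0⊕1⊕0⊕0⊕1⊕1⊕1 = 1
p4 (pos 4,5,6,7,12,13,14,15,20,21,22,23,28,29,30,31): XOR of data positions = 1⊕1⊕1⊕0⊕1⊕0⊕0⊕1⊕1⊕1⊕0⊕0⊕1⊕1⊕1 = 0
p8 (pos 8,9,10,11,12,13,14,15,24,25,26,27,28,29,30,31): XOR of data positions = 1⊕1⊕1⊕0⊕1⊕0⊕0⊕1⊕0⊕0⊕1⊕0⊕1⊕1⊕1 = 1
p16 (pos 16,17,18,19,20,21,22,23,24,25,26,27,28,29,30,31): XOR of data positions = 0⊕1⊕0⊕1⊕1⊕1⊕0⊕1⊕0⊕0⊕1⊕0⊕1⊕1⊕1 = 1
Codeword: 1100111111101001010111010010111

1100111111101001010111010010111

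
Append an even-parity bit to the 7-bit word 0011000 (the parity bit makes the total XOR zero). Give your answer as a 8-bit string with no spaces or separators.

00110000

XOR of the 7 data bits: 0⊕0⊕1⊕1⊕0⊕0⊕0 = 0
Parity bit = 0 (so all 8 bits XOR to 0).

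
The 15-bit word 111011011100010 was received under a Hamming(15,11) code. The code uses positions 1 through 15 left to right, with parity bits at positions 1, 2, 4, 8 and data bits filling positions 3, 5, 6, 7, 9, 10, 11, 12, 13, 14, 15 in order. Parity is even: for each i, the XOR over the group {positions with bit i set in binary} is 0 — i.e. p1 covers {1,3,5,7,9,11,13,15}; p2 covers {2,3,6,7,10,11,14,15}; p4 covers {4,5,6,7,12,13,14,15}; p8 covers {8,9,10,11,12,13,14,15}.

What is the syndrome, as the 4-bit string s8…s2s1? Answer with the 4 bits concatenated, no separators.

0110

s1 (pos 1,3,5,7,9,11,13,15): 1⊕1⊕1⊕0⊕1⊕0⊕0⊕0 = 0
s2 (pos 2,3,6,7,10,11,14,15): 1⊕1⊕1⊕0⊕1⊕0⊕1⊕0 = 1
s4 (pos 4,5,6,7,12,13,14,15): 0⊕1⊕1⊕0⊕0⊕0⊕1⊕0 = 1
s8 (pos 8,9,10,11,12,13,14,15): 1⊕1⊕1⊕0⊕0⊕0⊕1⊕0 = 0
Syndrome s8…s1 = 0110 → error at position 6.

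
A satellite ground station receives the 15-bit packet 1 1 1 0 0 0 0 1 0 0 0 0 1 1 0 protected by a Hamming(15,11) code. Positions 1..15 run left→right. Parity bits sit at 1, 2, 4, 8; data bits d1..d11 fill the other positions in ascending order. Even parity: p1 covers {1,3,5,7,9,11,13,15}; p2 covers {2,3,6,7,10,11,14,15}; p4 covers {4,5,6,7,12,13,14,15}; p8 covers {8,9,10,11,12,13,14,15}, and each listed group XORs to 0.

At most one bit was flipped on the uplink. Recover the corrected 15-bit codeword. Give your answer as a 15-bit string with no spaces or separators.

s1 (pos 1,3,5,7,9,11,13,15): 1⊕1⊕0⊕0⊕0⊕0⊕1⊕0 = 1
s2 (pos 2,3,6,7,10,11,14,15): 1⊕1⊕0⊕0⊕0⊕0⊕1⊕0 = 1
s4 (pos 4,5,6,7,12,13,14,15): 0⊕0⊕0⊕0⊕0⊕1⊕1⊕0 = 0
s8 (pos 8,9,10,11,12,13,14,15): 1⊕0⊕0⊕0⊕0⊕1⊕1⊕0 = 1
Syndrome s8…s1 = 1011 → error at position 11.
Flip position 11: 111000010000110 → 111000010010110

111000010010110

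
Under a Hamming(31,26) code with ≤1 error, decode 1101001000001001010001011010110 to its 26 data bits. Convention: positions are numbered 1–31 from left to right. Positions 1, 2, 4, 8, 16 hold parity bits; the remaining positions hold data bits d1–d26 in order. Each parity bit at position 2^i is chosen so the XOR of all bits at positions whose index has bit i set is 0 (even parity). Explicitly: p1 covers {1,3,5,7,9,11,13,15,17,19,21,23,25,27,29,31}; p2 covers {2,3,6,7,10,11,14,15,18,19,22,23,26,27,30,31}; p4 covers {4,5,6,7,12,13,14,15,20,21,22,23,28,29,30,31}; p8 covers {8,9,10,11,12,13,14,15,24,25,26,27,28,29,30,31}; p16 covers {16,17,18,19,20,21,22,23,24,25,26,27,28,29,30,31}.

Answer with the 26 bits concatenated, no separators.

00010000100010001011010110

s1 (pos 1,3,5,7,9,11,13,15,17,19,21,23,25,27,29,31): 1⊕0⊕0⊕1⊕0⊕0⊕1⊕0⊕0⊕0⊕0⊕0⊕1⊕1⊕1⊕0 = 0
s2 (pos 2,3,6,7,10,11,14,15,18,19,22,23,26,27,30,31): 1⊕0⊕0⊕1⊕0⊕0⊕0⊕0⊕1⊕0⊕1⊕0⊕0⊕1⊕1⊕0 = 0
s4 (pos 4,5,6,7,12,13,14,15,20,21,22,23,28,29,30,31): 1⊕0⊕0⊕1⊕0⊕1⊕0⊕0⊕0⊕0⊕1⊕0⊕0⊕1⊕1⊕0 = 0
s8 (pos 8,9,10,11,12,13,14,15,24,25,26,27,28,29,30,31): 0⊕0⊕0⊕0⊕0⊕1⊕0⊕0⊕1⊕1⊕0⊕1⊕0⊕1⊕1⊕0 = 0
s16 (pos 16,17,18,19,20,21,22,23,24,25,26,27,28,29,30,31): 1⊕0⊕1⊕0⊕0⊕0⊕1⊕0⊕1⊕1⊕0⊕1⊕0⊕1⊕1⊕0 = 0
Syndrome s16…s1 = 00000 → no error.
Read data bits from positions 3,5,6,7,9,10,11,12,13,14,15,17,18,19,20,21,22,23,24,25,26,27,28,29,30,31: 00010000100010001011010110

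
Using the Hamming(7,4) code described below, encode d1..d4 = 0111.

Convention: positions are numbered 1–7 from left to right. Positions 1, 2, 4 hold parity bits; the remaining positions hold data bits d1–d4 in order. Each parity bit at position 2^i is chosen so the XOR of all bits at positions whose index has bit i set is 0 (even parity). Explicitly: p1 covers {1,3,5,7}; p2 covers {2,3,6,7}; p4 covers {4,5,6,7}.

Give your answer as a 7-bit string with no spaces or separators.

Place data at non-parity positions: p1 p2 0 p4 1 1 1
p1 (pos 1,3,5,7): XOR of data positions = 0⊕1⊕1 = 0
p2 (pos 2,3,6,7): XOR of data positions = 0⊕1⊕1 = 0
p4 (pos 4,5,6,7): XOR of data positions = 1⊕1⊕1 = 1
Codeword: 0001111

0001111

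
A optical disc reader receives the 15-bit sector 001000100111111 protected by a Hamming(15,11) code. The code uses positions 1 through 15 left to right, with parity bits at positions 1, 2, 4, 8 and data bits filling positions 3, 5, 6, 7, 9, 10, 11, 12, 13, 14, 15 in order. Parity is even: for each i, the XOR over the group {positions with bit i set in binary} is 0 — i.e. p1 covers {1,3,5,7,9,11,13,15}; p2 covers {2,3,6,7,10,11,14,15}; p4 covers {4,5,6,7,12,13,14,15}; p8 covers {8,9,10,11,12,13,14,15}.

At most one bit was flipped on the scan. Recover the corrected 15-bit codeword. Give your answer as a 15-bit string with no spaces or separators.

001010100111111

s1 (pos 1,3,5,7,9,11,13,15): 0⊕1⊕0⊕1⊕0⊕1⊕1⊕1 = 1
s2 (pos 2,3,6,7,10,11,14,15): 0⊕1⊕0⊕1⊕1⊕1⊕1⊕1 = 0
s4 (pos 4,5,6,7,12,13,14,15): 0⊕0⊕0⊕1⊕1⊕1⊕1⊕1 = 1
s8 (pos 8,9,10,11,12,13,14,15): 0⊕0⊕1⊕1⊕1⊕1⊕1⊕1 = 0
Syndrome s8…s1 = 0101 → error at position 5.
Flip position 5: 001000100111111 → 001010100111111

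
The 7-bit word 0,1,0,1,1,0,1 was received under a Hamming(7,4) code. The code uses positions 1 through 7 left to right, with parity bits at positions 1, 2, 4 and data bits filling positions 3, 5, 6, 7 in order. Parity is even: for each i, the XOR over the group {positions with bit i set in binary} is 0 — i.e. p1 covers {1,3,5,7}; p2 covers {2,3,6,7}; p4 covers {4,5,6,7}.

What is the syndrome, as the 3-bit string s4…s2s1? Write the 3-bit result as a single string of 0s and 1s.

100

s1 (pos 1,3,5,7): 0⊕0⊕1⊕1 = 0
s2 (pos 2,3,6,7): 1⊕0⊕0⊕1 = 0
s4 (pos 4,5,6,7): 1⊕1⊕0⊕1 = 1
Syndrome s4…s1 = 100 → error at position 4.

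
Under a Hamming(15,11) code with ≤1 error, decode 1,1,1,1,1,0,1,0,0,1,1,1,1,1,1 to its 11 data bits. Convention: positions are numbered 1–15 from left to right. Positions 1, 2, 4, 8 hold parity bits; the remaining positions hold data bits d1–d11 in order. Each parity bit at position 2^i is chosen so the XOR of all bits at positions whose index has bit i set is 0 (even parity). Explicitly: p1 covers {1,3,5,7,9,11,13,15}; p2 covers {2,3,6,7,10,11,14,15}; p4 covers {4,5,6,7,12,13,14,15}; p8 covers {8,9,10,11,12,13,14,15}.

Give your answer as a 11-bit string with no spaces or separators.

11000111111

s1 (pos 1,3,5,7,9,11,13,15): 1⊕1⊕1⊕1⊕0⊕1⊕1⊕1 = 1
s2 (pos 2,3,6,7,10,11,14,15): 1⊕1⊕0⊕1⊕1⊕1⊕1⊕1 = 1
s4 (pos 4,5,6,7,12,13,14,15): 1⊕1⊕0⊕1⊕1⊕1⊕1⊕1 = 1
s8 (pos 8,9,10,11,12,13,14,15): 0⊕0⊕1⊕1⊕1⊕1⊕1⊕1 = 0
Syndrome s8…s1 = 0111 → error at position 7.
Flip position 7: 111110100111111 → 111110000111111
Read data bits from positions 3,5,6,7,9,10,11,12,13,14,15: 11000111111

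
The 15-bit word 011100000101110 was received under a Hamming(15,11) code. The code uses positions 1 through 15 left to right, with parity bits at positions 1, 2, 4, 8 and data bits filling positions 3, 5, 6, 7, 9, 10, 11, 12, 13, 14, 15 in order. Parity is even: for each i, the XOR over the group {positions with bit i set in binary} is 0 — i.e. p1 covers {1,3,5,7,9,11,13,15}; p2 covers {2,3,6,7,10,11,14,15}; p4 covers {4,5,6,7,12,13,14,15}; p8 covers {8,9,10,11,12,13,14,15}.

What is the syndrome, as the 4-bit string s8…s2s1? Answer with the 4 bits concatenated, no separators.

s1 (pos 1,3,5,7,9,11,13,15): 0⊕1⊕0⊕0⊕0⊕0⊕1⊕0 = 0
s2 (pos 2,3,6,7,10,11,14,15): 1⊕1⊕0⊕0⊕1⊕0⊕1⊕0 = 0
s4 (pos 4,5,6,7,12,13,14,15): 1⊕0⊕0⊕0⊕1⊕1⊕1⊕0 = 0
s8 (pos 8,9,10,11,12,13,14,15): 0⊕0⊕1⊕0⊕1⊕1⊕1⊕0 = 0
Syndrome s8…s1 = 0000 → no error.

0000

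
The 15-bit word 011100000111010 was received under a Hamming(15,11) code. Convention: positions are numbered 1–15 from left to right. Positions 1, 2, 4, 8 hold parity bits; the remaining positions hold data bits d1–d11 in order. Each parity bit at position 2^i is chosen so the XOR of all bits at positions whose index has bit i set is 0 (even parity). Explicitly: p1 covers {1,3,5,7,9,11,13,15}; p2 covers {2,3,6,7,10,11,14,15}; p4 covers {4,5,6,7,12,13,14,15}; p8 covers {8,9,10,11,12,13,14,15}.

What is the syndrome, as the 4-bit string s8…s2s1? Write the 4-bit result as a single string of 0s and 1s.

s1 (pos 1,3,5,7,9,11,13,15): 0⊕1⊕0⊕0⊕0⊕1⊕0⊕0 = 0
s2 (pos 2,3,6,7,10,11,14,15): 1⊕1⊕0⊕0⊕1⊕1⊕1⊕0 = 1
s4 (pos 4,5,6,7,12,13,14,15): 1⊕0⊕0⊕0⊕1⊕0⊕1⊕0 = 1
s8 (pos 8,9,10,11,12,13,14,15): 0⊕0⊕1⊕1⊕1⊕0⊕1⊕0 = 0
Syndrome s8…s1 = 0110 → error at position 6.

0110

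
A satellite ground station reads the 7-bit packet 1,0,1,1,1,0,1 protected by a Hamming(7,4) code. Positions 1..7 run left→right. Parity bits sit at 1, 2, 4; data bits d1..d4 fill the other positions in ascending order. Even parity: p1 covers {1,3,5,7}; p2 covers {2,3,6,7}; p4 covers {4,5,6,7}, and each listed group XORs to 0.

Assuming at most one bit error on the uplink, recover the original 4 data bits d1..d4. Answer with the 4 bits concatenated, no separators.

s1 (pos 1,3,5,7): 1⊕1⊕1⊕1 = 0
s2 (pos 2,3,6,7): 0⊕1⊕0⊕1 = 0
s4 (pos 4,5,6,7): 1⊕1⊕0⊕1 = 1
Syndrome s4…s1 = 100 → error at position 4.
Flip position 4: 1011101 → 1010101
Read data bits from positions 3,5,6,7: 1101

1101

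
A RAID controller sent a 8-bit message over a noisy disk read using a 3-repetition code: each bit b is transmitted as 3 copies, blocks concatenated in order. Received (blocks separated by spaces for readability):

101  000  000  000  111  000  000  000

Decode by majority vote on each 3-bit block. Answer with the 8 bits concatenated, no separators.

10001000

Block 1 (101): 2 ones → 1
Block 2 (000): 0 ones → 0
Block 3 (000): 0 ones → 0
Block 4 (000): 0 ones → 0
Block 5 (111): 3 ones → 1
Block 6 (000): 0 ones → 0
Block 7 (000): 0 ones → 0
Block 8 (000): 0 ones → 0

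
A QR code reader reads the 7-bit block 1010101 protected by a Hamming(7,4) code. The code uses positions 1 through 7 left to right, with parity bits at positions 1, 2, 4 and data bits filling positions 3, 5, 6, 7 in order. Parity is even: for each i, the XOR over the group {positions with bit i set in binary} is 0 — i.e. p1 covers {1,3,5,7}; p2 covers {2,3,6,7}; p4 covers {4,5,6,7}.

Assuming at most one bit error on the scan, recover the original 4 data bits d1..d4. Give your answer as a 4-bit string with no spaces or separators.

1101

s1 (pos 1,3,5,7): 1⊕1⊕1⊕1 = 0
s2 (pos 2,3,6,7): 0⊕1⊕0⊕1 = 0
s4 (pos 4,5,6,7): 0⊕1⊕0⊕1 = 0
Syndrome s4…s1 = 000 → no error.
Read data bits from positions 3,5,6,7: 1101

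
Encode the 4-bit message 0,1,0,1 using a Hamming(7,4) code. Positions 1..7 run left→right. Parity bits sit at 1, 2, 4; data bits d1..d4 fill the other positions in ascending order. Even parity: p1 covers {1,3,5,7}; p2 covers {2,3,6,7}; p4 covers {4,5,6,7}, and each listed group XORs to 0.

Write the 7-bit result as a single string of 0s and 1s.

Place data at non-parity positions: p1 p2 0 p4 1 0 1
p1 (pos 1,3,5,7): XOR of data positions = 0⊕1⊕1 = 0
p2 (pos 2,3,6,7): XOR of data positions = 0⊕0⊕1 = 1
p4 (pos 4,5,6,7): XOR of data positions = 1⊕0⊕1 = 0
Codeword: 0100101

0100101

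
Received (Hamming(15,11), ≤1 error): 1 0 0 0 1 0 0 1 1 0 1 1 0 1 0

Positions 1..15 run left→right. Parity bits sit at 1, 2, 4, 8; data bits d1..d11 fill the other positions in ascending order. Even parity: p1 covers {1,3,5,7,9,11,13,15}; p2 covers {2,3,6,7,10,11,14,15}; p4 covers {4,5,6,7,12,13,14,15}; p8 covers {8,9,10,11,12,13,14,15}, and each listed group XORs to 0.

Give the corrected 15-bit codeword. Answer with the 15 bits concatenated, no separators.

s1 (pos 1,3,5,7,9,11,13,15): 1⊕0⊕1⊕0⊕1⊕1⊕0⊕0 = 0
s2 (pos 2,3,6,7,10,11,14,15): 0⊕0⊕0⊕0⊕0⊕1⊕1⊕0 = 0
s4 (pos 4,5,6,7,12,13,14,15): 0⊕1⊕0⊕0⊕1⊕0⊕1⊕0 = 1
s8 (pos 8,9,10,11,12,13,14,15): 1⊕1⊕0⊕1⊕1⊕0⊕1⊕0 = 1
Syndrome s8…s1 = 1100 → error at position 12.
Flip position 12: 100010011011010 → 100010011010010

100010011010010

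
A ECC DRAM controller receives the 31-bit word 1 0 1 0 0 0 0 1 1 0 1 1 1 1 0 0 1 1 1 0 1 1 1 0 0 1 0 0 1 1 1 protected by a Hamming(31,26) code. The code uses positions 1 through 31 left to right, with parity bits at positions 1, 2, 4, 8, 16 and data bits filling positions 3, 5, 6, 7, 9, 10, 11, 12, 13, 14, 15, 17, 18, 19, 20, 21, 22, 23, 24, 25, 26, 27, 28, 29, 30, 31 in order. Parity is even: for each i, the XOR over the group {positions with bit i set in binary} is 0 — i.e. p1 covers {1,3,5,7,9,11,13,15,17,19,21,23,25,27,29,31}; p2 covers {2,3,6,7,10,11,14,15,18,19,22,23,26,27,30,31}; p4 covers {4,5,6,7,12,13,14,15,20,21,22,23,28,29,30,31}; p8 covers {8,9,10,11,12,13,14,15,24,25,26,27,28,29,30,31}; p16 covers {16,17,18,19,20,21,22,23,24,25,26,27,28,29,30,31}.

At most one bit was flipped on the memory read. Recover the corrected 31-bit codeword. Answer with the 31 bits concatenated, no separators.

1010100110111100111011100100111

s1 (pos 1,3,5,7,9,11,13,15,17,19,21,23,25,27,29,31): 1⊕1⊕0⊕0⊕1⊕1⊕1⊕0⊕1⊕1⊕1⊕1⊕0⊕0⊕1⊕1 = 1
s2 (pos 2,3,6,7,10,11,14,15,18,19,22,23,26,27,30,31): 0⊕1⊕0⊕0⊕0⊕1⊕1⊕0⊕1⊕1⊕1⊕1⊕1⊕0⊕1⊕1 = 0
s4 (pos 4,5,6,7,12,13,14,15,20,21,22,23,28,29,30,31): 0⊕0⊕0⊕0⊕1⊕1⊕1⊕0⊕0⊕1⊕1⊕1⊕0⊕1⊕1⊕1 = 1
s8 (pos 8,9,10,11,12,13,14,15,24,25,26,27,28,29,30,31): 1⊕1⊕0⊕1⊕1⊕1⊕1⊕0⊕0⊕0⊕1⊕0⊕0⊕1⊕1⊕1 = 0
s16 (pos 16,17,18,19,20,21,22,23,24,25,26,27,28,29,30,31): 0⊕1⊕1⊕1⊕0⊕1⊕1⊕1⊕0⊕0⊕1⊕0⊕0⊕1⊕1⊕1 = 0
Syndrome s16…s1 = 00101 → error at position 5.
Flip position 5: 1010000110111100111011100100111 → 1010100110111100111011100100111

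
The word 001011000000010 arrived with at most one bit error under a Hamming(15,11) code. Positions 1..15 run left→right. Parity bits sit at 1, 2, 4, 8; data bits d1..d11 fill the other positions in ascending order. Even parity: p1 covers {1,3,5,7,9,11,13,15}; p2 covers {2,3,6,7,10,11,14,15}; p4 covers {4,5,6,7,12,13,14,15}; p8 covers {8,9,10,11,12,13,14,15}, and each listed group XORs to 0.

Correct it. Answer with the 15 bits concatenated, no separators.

s1 (pos 1,3,5,7,9,11,13,15): 0⊕1⊕1⊕0⊕0⊕0⊕0⊕0 = 0
s2 (pos 2,3,6,7,10,11,14,15): 0⊕1⊕1⊕0⊕0⊕0⊕1⊕0 = 1
s4 (pos 4,5,6,7,12,13,14,15): 0⊕1⊕1⊕0⊕0⊕0⊕1⊕0 = 1
s8 (pos 8,9,10,11,12,13,14,15): 0⊕0⊕0⊕0⊕0⊕0⊕1⊕0 = 1
Syndrome s8…s1 = 1110 → error at position 14.
Flip position 14: 001011000000010 → 001011000000000

001011000000000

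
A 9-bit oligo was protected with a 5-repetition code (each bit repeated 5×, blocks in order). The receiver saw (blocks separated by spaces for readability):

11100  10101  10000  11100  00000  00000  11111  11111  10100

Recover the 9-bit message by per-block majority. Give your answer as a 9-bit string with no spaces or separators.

110100110

Block 1 (11100): 3 ones → 1
Block 2 (10101): 3 ones → 1
Block 3 (10000): 1 one → 0
Block 4 (11100): 3 ones → 1
Block 5 (00000): 0 ones → 0
Block 6 (00000): 0 ones → 0
Block 7 (11111): 5 ones → 1
Block 8 (11111): 5 ones → 1
Block 9 (10100): 2 ones → 0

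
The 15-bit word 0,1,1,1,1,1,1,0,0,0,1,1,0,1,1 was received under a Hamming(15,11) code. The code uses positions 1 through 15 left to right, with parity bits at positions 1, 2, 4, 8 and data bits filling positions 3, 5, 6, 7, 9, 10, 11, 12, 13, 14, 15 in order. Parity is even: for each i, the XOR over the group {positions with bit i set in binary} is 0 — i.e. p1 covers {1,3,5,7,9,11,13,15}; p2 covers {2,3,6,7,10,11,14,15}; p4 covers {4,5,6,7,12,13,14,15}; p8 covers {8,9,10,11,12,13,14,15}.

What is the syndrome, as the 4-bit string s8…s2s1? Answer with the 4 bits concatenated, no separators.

s1 (pos 1,3,5,7,9,11,13,15): 0⊕1⊕1⊕1⊕0⊕1⊕0⊕1 = 1
s2 (pos 2,3,6,7,10,11,14,15): 1⊕1⊕1⊕1⊕0⊕1⊕1⊕1 = 1
s4 (pos 4,5,6,7,12,13,14,15): 1⊕1⊕1⊕1⊕1⊕0⊕1⊕1 = 1
s8 (pos 8,9,10,11,12,13,14,15): 0⊕0⊕0⊕1⊕1⊕0⊕1⊕1 = 0
Syndrome s8…s1 = 0111 → error at position 7.

0111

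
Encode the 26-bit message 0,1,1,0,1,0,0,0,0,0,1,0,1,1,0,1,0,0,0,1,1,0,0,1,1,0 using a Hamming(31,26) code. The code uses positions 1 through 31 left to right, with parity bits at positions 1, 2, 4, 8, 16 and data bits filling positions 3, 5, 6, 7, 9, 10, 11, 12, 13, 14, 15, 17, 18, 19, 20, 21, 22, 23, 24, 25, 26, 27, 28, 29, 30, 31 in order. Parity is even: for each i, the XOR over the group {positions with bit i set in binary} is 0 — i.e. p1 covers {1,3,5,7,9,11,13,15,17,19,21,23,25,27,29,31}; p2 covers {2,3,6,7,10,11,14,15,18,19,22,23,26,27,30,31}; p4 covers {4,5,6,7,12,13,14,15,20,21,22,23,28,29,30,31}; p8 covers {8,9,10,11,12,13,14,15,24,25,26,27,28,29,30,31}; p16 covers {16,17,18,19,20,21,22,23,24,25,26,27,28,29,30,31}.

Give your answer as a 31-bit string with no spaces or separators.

1000110010000011011010001100110

Place data at non-parity positions: p1 p2 0 p4 1 1 0 p8 1 0 0 0 0 0 1 p16 0 1 1 0 1 0 0 0 1 1 0 0 1 1 0
p1 (pos 1,3,5,7,9,11,13,15,17,19,21,23,25,27,29,31): XOR of data positions = 0⊕1⊕0⊕1⊕0⊕0⊕1⊕0⊕1⊕1⊕0⊕1⊕0⊕1⊕0 = 1
p2 (pos 2,3,6,7,10,11,14,15,18,19,22,23,26,27,30,31): XOR of data positions = 0⊕1⊕0⊕0⊕0⊕0⊕1⊕1⊕1⊕0⊕0⊕1⊕0⊕1⊕0 = 0
p4 (pos 4,5,6,7,12,13,14,15,20,21,22,23,28,29,30,31): XOR of data positions = 1⊕1⊕0⊕0⊕0⊕0⊕1⊕0⊕1⊕0⊕0⊕0⊕1⊕1⊕0 = 0
p8 (pos 8,9,10,11,12,13,14,15,24,25,26,27,28,29,30,31): XOR of data positions = 1⊕0⊕0⊕0⊕0⊕0⊕1⊕0⊕1⊕1⊕0⊕0⊕1⊕1⊕0 = 0
p16 (pos 16,17,18,19,20,21,22,23,24,25,26,27,28,29,30,31): XOR of data positions = 0⊕1⊕1⊕0⊕1⊕0⊕0⊕0⊕1⊕1⊕0⊕0⊕1⊕1⊕0 = 1
Codeword: 1000110010000011011010001100110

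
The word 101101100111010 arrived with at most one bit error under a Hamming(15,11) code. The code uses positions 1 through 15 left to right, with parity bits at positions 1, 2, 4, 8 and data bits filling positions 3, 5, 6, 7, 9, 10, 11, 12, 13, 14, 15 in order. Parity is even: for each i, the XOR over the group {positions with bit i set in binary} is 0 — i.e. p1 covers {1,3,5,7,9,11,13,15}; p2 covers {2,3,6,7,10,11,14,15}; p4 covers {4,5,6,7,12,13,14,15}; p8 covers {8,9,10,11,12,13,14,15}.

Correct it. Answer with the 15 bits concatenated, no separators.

101001100111010

s1 (pos 1,3,5,7,9,11,13,15): 1⊕1⊕0⊕1⊕0⊕1⊕0⊕0 = 0
s2 (pos 2,3,6,7,10,11,14,15): 0⊕1⊕1⊕1⊕1⊕1⊕1⊕0 = 0
s4 (pos 4,5,6,7,12,13,14,15): 1⊕0⊕1⊕1⊕1⊕0⊕1⊕0 = 1
s8 (pos 8,9,10,11,12,13,14,15): 0⊕0⊕1⊕1⊕1⊕0⊕1⊕0 = 0
Syndrome s8…s1 = 0100 → error at position 4.
Flip position 4: 101101100111010 → 101001100111010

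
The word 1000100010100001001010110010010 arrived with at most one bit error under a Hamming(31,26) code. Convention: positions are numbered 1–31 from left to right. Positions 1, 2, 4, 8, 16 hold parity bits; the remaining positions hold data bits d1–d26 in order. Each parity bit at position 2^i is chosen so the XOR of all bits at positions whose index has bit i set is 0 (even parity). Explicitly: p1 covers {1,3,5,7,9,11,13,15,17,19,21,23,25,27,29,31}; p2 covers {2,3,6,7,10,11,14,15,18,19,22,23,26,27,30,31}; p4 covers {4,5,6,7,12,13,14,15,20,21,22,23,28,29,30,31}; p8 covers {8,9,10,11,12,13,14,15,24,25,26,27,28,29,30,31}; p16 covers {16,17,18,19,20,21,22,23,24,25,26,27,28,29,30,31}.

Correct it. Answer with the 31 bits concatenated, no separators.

1000100010100001001010110110010

s1 (pos 1,3,5,7,9,11,13,15,17,19,21,23,25,27,29,31): 1⊕0⊕1⊕0⊕1⊕1⊕0⊕0⊕0⊕1⊕1⊕1⊕0⊕1⊕0⊕0 = 0
s2 (pos 2,3,6,7,10,11,14,15,18,19,22,23,26,27,30,31): 0⊕0⊕0⊕0⊕0⊕1⊕0⊕0⊕0⊕1⊕0⊕1⊕0⊕1⊕1⊕0 = 1
s4 (pos 4,5,6,7,12,13,14,15,20,21,22,23,28,29,30,31): 0⊕1⊕0⊕0⊕0⊕0⊕0⊕0⊕0⊕1⊕0⊕1⊕0⊕0⊕1⊕0 = 0
s8 (pos 8,9,10,11,12,13,14,15,24,25,26,27,28,29,30,31): 0⊕1⊕0⊕1⊕0⊕0⊕0⊕0⊕1⊕0⊕0⊕1⊕0⊕0⊕1⊕0 = 1
s16 (pos 16,17,18,19,20,21,22,23,24,25,26,27,28,29,30,31): 1⊕0⊕0⊕1⊕0⊕1⊕0⊕1⊕1⊕0⊕0⊕1⊕0⊕0⊕1⊕0 = 1
Syndrome s16…s1 = 11010 → error at position 26.
Flip position 26: 1000100010100001001010110010010 → 1000100010100001001010110110010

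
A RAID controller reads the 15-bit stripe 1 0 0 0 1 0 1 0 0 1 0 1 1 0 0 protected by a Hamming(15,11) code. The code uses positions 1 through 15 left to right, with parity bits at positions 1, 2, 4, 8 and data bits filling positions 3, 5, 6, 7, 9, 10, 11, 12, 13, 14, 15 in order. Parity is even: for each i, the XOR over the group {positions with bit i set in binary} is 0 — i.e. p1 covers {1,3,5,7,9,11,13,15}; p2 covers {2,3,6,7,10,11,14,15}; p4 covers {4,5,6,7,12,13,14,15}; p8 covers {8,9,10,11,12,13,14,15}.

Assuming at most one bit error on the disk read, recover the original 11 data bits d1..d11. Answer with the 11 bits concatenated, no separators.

s1 (pos 1,3,5,7,9,11,13,15): 1⊕0⊕1⊕1⊕0⊕0⊕1⊕0 = 0
s2 (pos 2,3,6,7,10,11,14,15): 0⊕0⊕0⊕1⊕1⊕0⊕0⊕0 = 0
s4 (pos 4,5,6,7,12,13,14,15): 0⊕1⊕0⊕1⊕1⊕1⊕0⊕0 = 0
s8 (pos 8,9,10,11,12,13,14,15): 0⊕0⊕1⊕0⊕1⊕1⊕0⊕0 = 1
Syndrome s8…s1 = 1000 → error at position 8.
Flip position 8: 100010100101100 → 100010110101100
Read data bits from positions 3,5,6,7,9,10,11,12,13,14,15: 01010101100

01010101100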